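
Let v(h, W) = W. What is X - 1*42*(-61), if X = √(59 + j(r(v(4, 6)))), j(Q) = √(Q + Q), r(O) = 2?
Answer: 2562 + √61 ≈ 2569.8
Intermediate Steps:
j(Q) = √2*√Q (j(Q) = √(2*Q) = √2*√Q)
X = √61 (X = √(59 + √2*√2) = √(59 + 2) = √61 ≈ 7.8102)
X - 1*42*(-61) = √61 - 1*42*(-61) = √61 - 42*(-61) = √61 + 2562 = 2562 + √61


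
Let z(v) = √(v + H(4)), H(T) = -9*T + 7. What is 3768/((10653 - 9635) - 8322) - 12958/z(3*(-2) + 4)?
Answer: -471/913 + 418*I*√31 ≈ -0.51588 + 2327.3*I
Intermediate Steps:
H(T) = 7 - 9*T
z(v) = √(-29 + v) (z(v) = √(v + (7 - 9*4)) = √(v + (7 - 36)) = √(v - 29) = √(-29 + v))
3768/((10653 - 9635) - 8322) - 12958/z(3*(-2) + 4) = 3768/((10653 - 9635) - 8322) - 12958/√(-29 + (3*(-2) + 4)) = 3768/(1018 - 8322) - 12958/√(-29 + (-6 + 4)) = 3768/(-7304) - 12958/√(-29 - 2) = 3768*(-1/7304) - 12958*(-I*√31/31) = -471/913 - 12958*(-I*√31/31) = -471/913 - (-418)*I*√31 = -471/913 + 418*I*√31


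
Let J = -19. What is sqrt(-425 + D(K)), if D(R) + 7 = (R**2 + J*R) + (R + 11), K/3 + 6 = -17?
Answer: sqrt(5582) ≈ 74.713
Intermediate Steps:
K = -69 (K = -18 + 3*(-17) = -18 - 51 = -69)
D(R) = 4 + R**2 - 18*R (D(R) = -7 + ((R**2 - 19*R) + (R + 11)) = -7 + ((R**2 - 19*R) + (11 + R)) = -7 + (11 + R**2 - 18*R) = 4 + R**2 - 18*R)
sqrt(-425 + D(K)) = sqrt(-425 + (4 + (-69)**2 - 18*(-69))) = sqrt(-425 + (4 + 4761 + 1242)) = sqrt(-425 + 6007) = sqrt(5582)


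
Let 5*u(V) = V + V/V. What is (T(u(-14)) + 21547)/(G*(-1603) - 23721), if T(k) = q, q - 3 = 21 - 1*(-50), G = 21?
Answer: -7207/19128 ≈ -0.37678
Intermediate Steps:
u(V) = 1/5 + V/5 (u(V) = (V + V/V)/5 = (V + 1)/5 = (1 + V)/5 = 1/5 + V/5)
q = 74 (q = 3 + (21 - 1*(-50)) = 3 + (21 + 50) = 3 + 71 = 74)
T(k) = 74
(T(u(-14)) + 21547)/(G*(-1603) - 23721) = (74 + 21547)/(21*(-1603) - 23721) = 21621/(-33663 - 23721) = 21621/(-57384) = 21621*(-1/57384) = -7207/19128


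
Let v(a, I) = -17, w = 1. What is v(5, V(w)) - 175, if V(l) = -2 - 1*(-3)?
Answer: -192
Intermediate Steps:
V(l) = 1 (V(l) = -2 + 3 = 1)
v(5, V(w)) - 175 = -17 - 175 = -192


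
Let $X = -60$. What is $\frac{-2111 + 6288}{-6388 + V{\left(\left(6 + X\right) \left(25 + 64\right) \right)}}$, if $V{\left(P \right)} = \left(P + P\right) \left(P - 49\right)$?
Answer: $\frac{4177}{46659872} \approx 8.952 \cdot 10^{-5}$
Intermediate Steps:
$V{\left(P \right)} = 2 P \left(-49 + P\right)$
$\frac{-2111 + 6288}{-6388 + V{\left(\left(6 + X\right) \left(25 + 64\right) \right)}} = \frac{-2111 + 6288}{-6388 + 2 \left(6 - 60\right) \left(25 + 64\right) \left(-49 + \left(6 - 60\right) \left(25 + 64\right)\right)} = \frac{4177}{-6388 + 2 \left(\left(-54\right) 89\right) \left(-49 - 4806\right)} = \frac{4177}{-6388 + 2 \left(-4806\right) \left(-49 - 4806\right)} = \frac{4177}{-6388 + 2 \left(-4806\right) \left(-4855\right)} = \frac{4177}{-6388 + 46666260} = \frac{4177}{46659872}$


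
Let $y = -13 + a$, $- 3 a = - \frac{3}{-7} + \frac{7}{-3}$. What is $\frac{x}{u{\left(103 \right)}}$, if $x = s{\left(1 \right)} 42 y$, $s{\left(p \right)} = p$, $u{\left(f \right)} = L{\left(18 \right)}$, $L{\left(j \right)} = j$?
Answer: $- \frac{779}{27} \approx -28.852$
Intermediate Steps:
$u{\left(f \right)} = 18$
$a = \frac{40}{63}$ ($a = - \frac{- \frac{3}{-7} + \frac{7}{-3}}{3} = - \frac{\left(-3\right) \left(- \frac{1}{7}\right) + 7 \left(- \frac{1}{3}\right)}{3} = - \frac{\frac{3}{7} - \frac{7}{3}}{3} = \left(- \frac{1}{3}\right) \left(- \frac{40}{21}\right) = \frac{40}{63} \approx 0.63492$)
$y = - \frac{779}{63}$ ($y = -13 + \frac{40}{63} = - \frac{779}{63} \approx -12.365$)
$x = - \frac{1558}{3}$ ($x = 1 \cdot 42 \left(- \frac{779}{63}\right) = 42 \left(- \frac{779}{63}\right) = - \frac{1558}{3} \approx -519.33$)
$\frac{x}{u{\left(103 \right)}} = - \frac{1558}{3 \cdot 18} = \left(- \frac{1558}{3}\right) \frac{1}{18} = - \frac{779}{27}$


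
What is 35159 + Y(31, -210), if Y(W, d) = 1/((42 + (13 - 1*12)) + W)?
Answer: 2601767/74 ≈ 35159.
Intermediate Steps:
Y(W, d) = 1/(43 + W) (Y(W, d) = 1/((42 + (13 - 12)) + W) = 1/((42 + 1) + W) = 1/(43 + W))
35159 + Y(31, -210) = 35159 + 1/(43 + 31) = 35159 + 1/74 = 2601767/74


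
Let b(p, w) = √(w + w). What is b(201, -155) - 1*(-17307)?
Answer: 17307 + I*√310 ≈ 17307.0 + 17.607*I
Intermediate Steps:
b(p, w) = √2*√w (b(p, w) = √(2*w) = √2*√w)
b(201, -155) - 1*(-17307) = √2*√(-155) - 1*(-17307) = √2*(I*√155) + 17307 = I*√310 + 17307 = 17307 + I*√310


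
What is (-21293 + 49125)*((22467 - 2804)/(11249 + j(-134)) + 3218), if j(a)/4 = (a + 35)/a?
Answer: 67556793923528/753881 ≈ 8.9612e+7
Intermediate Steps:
j(a) = 4*(35 + a)/a (j(a) = 4*((a + 35)/a) = 4*((35 + a)/a) = 4*(35 + a)/a)
(-21293 + 49125)*((22467 - 2804)/(11249 + j(-134)) + 3218) = (-21293 + 49125)*((22467 - 2804)/(11249 + (4 + 140/(-134))) + 3218) = 27832*(19663/(11249 + (4 + 140*(-1/134))) + 3218) = 27832*(19663/(11249 + (4 - 70/67)) + 3218) = 27832*(19663/(11249 + 198/67) + 3218) = 27832*(19663/(753881/67) + 3218) = 27832*(19663*(67/753881) + 3218) = 27832*(1317421/753881 + 3218) = 27832*(2427306479/753881) = 67556793923528/753881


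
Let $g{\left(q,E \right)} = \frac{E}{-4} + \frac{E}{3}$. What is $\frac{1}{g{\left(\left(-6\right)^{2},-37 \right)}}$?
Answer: $- \frac{12}{37} \approx -0.32432$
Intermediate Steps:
$g{\left(q,E \right)} = \frac{E}{12}$ ($g{\left(q,E \right)} = E \left(- \frac{1}{4}\right) + E \frac{1}{3} = - \frac{E}{4} + \frac{E}{3} = \frac{E}{12}$)
$\frac{1}{g{\left(\left(-6\right)^{2},-37 \right)}} = \frac{1}{\frac{1}{12} \left(-37\right)} = \frac{1}{- \frac{37}{12}} = - \frac{12}{37}$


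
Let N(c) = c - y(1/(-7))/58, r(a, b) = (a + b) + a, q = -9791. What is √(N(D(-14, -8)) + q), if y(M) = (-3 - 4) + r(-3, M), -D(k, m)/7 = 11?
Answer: I*√406641074/203 ≈ 99.337*I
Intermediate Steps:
D(k, m) = -77 (D(k, m) = -7*11 = -77)
r(a, b) = b + 2*a
y(M) = -13 + M (y(M) = (-3 - 4) + (M + 2*(-3)) = -7 + (M - 6) = -7 + (-6 + M) = -13 + M)
N(c) = 46/203 + c (N(c) = c - (-13 + 1/(-7))/58 = c - (-13 - ⅐)/58 = c - (-92)/(7*58) = c - 1*(-46/203) = c + 46/203 = 46/203 + c)
√(N(D(-14, -8)) + q) = √((46/203 - 77) - 9791) = √(-15585/203 - 9791) = √(-2003158/203) = I*√406641074/203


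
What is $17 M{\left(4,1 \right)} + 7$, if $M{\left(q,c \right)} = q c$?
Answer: $75$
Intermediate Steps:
$M{\left(q,c \right)} = c q$
$17 M{\left(4,1 \right)} + 7 = 17 \cdot 1 \cdot 4 + 7 = 17 \cdot 4 + 7 = 68 + 7 = 75$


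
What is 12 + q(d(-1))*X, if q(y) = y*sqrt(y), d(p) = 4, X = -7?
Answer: -44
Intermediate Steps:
q(y) = y**(3/2)
12 + q(d(-1))*X = 12 + 4**(3/2)*(-7) = 12 + 8*(-7) = 12 - 56 = -44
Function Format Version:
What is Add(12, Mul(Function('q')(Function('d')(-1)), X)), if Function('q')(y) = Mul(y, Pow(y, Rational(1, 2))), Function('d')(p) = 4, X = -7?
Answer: -44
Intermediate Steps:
Function('q')(y) = Pow(y, Rational(3, 2))
Add(12, Mul(Function('q')(Function('d')(-1)), X)) = Add(12, Mul(Pow(4, Rational(3, 2)), -7)) = Add(12, Mul(8, -7)) = Add(12, -56) = -44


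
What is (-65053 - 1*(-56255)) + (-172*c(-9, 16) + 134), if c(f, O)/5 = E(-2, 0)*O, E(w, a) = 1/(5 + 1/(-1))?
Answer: -12104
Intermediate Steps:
E(w, a) = ¼ (E(w, a) = 1/(5 - 1) = 1/4 = ¼)
c(f, O) = 5*O/4 (c(f, O) = 5*(O/4) = 5*O/4)
(-65053 - 1*(-56255)) + (-172*c(-9, 16) + 134) = (-65053 - 1*(-56255)) + (-215*16 + 134) = (-65053 + 56255) + (-172*20 + 134) = -8798 + (-3440 + 134) = -8798 - 3306 = -12104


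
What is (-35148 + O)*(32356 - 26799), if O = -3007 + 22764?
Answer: -85527787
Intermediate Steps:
O = 19757
(-35148 + O)*(32356 - 26799) = (-35148 + 19757)*(32356 - 26799) = -15391*5557 = -85527787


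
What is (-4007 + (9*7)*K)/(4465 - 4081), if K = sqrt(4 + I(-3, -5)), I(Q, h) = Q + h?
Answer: -4007/384 + 21*I/64 ≈ -10.435 + 0.32813*I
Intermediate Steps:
K = 2*I (K = sqrt(4 + (-3 - 5)) = sqrt(4 - 8) = sqrt(-4) = 2*I ≈ 2.0*I)
(-4007 + (9*7)*K)/(4465 - 4081) = (-4007 + (9*7)*(2*I))/(4465 - 4081) = (-4007 + 63*(2*I))/384 = (-4007 + 126*I)*(1/384) = -4007/384 + 21*I/64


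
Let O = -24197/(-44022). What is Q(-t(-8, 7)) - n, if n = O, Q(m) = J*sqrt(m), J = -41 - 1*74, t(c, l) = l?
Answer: -24197/44022 - 115*I*sqrt(7) ≈ -0.54966 - 304.26*I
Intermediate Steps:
J = -115 (J = -41 - 74 = -115)
O = 24197/44022 (O = -24197*(-1/44022) = 24197/44022 ≈ 0.54966)
Q(m) = -115*sqrt(m)
n = 24197/44022 ≈ 0.54966
Q(-t(-8, 7)) - n = -115*I*sqrt(7) - 1*24197/44022 = -115*I*sqrt(7) - 24197/44022 = -24197/44022 - 115*I*sqrt(7)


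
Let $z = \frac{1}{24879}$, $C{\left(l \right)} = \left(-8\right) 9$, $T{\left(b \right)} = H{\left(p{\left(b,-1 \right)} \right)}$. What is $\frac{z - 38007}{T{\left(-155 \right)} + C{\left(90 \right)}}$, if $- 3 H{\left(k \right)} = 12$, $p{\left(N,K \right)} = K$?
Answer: $\frac{236394038}{472701} \approx 500.09$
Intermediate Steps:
$H{\left(k \right)} = -4$ ($H{\left(k \right)} = \left(- \frac{1}{3}\right) 12 = -4$)
$T{\left(b \right)} = -4$
$C{\left(l \right)} = -72$
$z = \frac{1}{24879} \approx 4.0195 \cdot 10^{-5}$
$\frac{z - 38007}{T{\left(-155 \right)} + C{\left(90 \right)}} = \frac{\frac{1}{24879} - 38007}{-4 - 72} = - \frac{945576152}{24879 \left(-76\right)} = \left(- \frac{945576152}{24879}\right) \left(- \frac{1}{76}\right) = \frac{236394038}{472701}$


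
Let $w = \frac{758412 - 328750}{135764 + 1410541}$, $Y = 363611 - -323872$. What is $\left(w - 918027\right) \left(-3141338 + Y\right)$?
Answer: $\frac{696673634699221783}{309261} \approx 2.2527 \cdot 10^{12}$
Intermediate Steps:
$Y = 687483$ ($Y = 363611 + 323872 = 687483$)
$w = \frac{429662}{1546305} \approx 0.27786$
$\left(w - 918027\right) \left(-3141338 + Y\right) = \left(\frac{429662}{1546305} - 918027\right) \left(-3141338 + 687483\right) = \left(- \frac{1419549310573}{1546305}\right) \left(-2453855\right) = \frac{696673634699221783}{309261}$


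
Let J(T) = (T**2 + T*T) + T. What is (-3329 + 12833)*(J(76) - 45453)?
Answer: -321472800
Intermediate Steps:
J(T) = T + 2*T**2 (J(T) = (T**2 + T**2) + T = 2*T**2 + T = T + 2*T**2)
(-3329 + 12833)*(J(76) - 45453) = (-3329 + 12833)*(76*(1 + 2*76) - 45453) = 9504*(76*(1 + 152) - 45453) = 9504*(76*153 - 45453) = 9504*(11628 - 45453) = 9504*(-33825) = -321472800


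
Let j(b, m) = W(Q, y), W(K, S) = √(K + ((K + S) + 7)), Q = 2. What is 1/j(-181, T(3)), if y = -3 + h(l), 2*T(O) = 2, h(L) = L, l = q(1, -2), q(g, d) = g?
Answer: ⅓ ≈ 0.33333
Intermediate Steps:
l = 1
T(O) = 1 (T(O) = (½)*2 = 1)
y = -2 (y = -3 + 1 = -2)
W(K, S) = √(7 + S + 2*K) (W(K, S) = √(K + (7 + K + S)) = √(7 + S + 2*K))
j(b, m) = 3 (j(b, m) = √(7 - 2 + 2*2) = √(7 - 2 + 4) = √9 = 3)
1/j(-181, T(3)) = 1/3 = ⅓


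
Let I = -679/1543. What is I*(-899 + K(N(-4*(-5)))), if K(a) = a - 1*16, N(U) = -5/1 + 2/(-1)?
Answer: 626038/1543 ≈ 405.73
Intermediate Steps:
N(U) = -7 (N(U) = -5*1 + 2*(-1) = -5 - 2 = -7)
I = -679/1543 (I = -679*1/1543 = -679/1543 ≈ -0.44005)
K(a) = -16 + a (K(a) = a - 16 = -16 + a)
I*(-899 + K(N(-4*(-5)))) = -679*(-899 + (-16 - 7))/1543 = -679*(-899 - 23)/1543 = -679/1543*(-922) = 626038/1543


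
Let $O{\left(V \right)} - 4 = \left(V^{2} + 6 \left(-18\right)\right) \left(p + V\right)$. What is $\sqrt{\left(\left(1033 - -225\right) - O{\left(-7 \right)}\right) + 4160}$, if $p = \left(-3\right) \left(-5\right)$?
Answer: $3 \sqrt{654} \approx 76.72$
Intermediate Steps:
$p = 15$
$O{\left(V \right)} = 4 + \left(-108 + V^{2}\right) \left(15 + V\right)$ ($O{\left(V \right)} = 4 + \left(V^{2} + 6 \left(-18\right)\right) \left(15 + V\right) = 4 + \left(V^{2} - 108\right) \left(15 + V\right) = 4 + \left(-108 + V^{2}\right) \left(15 + V\right)$)
$\sqrt{\left(\left(1033 - -225\right) - O{\left(-7 \right)}\right) + 4160} = \sqrt{\left(\left(1033 - -225\right) - \left(-1616 + \left(-7\right)^{3} - -756 + 15 \left(-7\right)^{2}\right)\right) + 4160} = \sqrt{\left(\left(1033 + 225\right) - \left(-1616 - 343 + 756 + 15 \cdot 49\right)\right) + 4160} = \sqrt{\left(1258 - \left(-1616 - 343 + 756 + 735\right)\right) + 4160} = \sqrt{\left(1258 - -468\right) + 4160} = \sqrt{\left(1258 + 468\right) + 4160} = \sqrt{1726 + 4160} = \sqrt{5886} = 3 \sqrt{654}$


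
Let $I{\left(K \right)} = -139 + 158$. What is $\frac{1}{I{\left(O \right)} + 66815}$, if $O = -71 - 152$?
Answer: $\frac{1}{66834} \approx 1.4962 \cdot 10^{-5}$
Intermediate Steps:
$O = -223$
$I{\left(K \right)} = 19$
$\frac{1}{I{\left(O \right)} + 66815} = \frac{1}{19 + 66815} = \frac{1}{66834}$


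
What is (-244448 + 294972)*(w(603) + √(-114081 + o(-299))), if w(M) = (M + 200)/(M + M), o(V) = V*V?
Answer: 20285386/603 + 101048*I*√6170 ≈ 33641.0 + 7.9373e+6*I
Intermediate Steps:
o(V) = V²
w(M) = (200 + M)/(2*M) (w(M) = (200 + M)/((2*M)) = (200 + M)*(1/(2*M)) = (200 + M)/(2*M))
(-244448 + 294972)*(w(603) + √(-114081 + o(-299))) = (-244448 + 294972)*((½)*(200 + 603)/603 + √(-114081 + (-299)²)) = 50524*((½)*(1/603)*803 + √(-114081 + 89401)) = 50524*(803/1206 + √(-24680)) = 50524*(803/1206 + 2*I*√6170) = 20285386/603 + 101048*I*√6170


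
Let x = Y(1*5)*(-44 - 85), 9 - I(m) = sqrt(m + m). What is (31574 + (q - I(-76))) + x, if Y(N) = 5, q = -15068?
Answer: 15852 + 2*I*sqrt(38) ≈ 15852.0 + 12.329*I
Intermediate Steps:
I(m) = 9 - sqrt(2)*sqrt(m) (I(m) = 9 - sqrt(m + m) = 9 - sqrt(2*m) = 9 - sqrt(2)*sqrt(m))
x = -645 (x = 5*(-44 - 85) = 5*(-129) = -645)
(31574 + (q - I(-76))) + x = (31574 + (-15068 - (9 - sqrt(2)*sqrt(-76)))) - 645 = (31574 + (-15068 - (9 - sqrt(2)*2*I*sqrt(19)))) - 645 = (31574 + (-15068 - (9 - 2*I*sqrt(38)))) - 645 = (31574 + (-15068 + (-9 + 2*I*sqrt(38)))) - 645 = (31574 + (-15077 + 2*I*sqrt(38))) - 645 = (16497 + 2*I*sqrt(38)) - 645 = 15852 + 2*I*sqrt(38)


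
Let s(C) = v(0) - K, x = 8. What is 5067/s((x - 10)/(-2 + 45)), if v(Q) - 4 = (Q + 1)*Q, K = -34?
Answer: 5067/38 ≈ 133.34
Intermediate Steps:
v(Q) = 4 + Q*(1 + Q) (v(Q) = 4 + (Q + 1)*Q = 4 + (1 + Q)*Q = 4 + Q*(1 + Q))
s(C) = 38 (s(C) = (4 + 0 + 0²) - 1*(-34) = (4 + 0 + 0) + 34 = 4 + 34 = 38)
5067/s((x - 10)/(-2 + 45)) = 5067/38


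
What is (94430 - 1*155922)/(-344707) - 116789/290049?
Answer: -22422292715/99981920643 ≈ -0.22426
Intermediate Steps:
(94430 - 1*155922)/(-344707) - 116789/290049 = (94430 - 155922)*(-1/344707) - 116789*1/290049 = -61492*(-1/344707) - 116789/290049 = 61492/344707 - 116789/290049 = -22422292715/99981920643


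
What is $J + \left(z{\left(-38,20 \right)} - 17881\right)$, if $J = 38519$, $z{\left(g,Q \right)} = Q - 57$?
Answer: $20601$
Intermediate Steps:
$z{\left(g,Q \right)} = -57 + Q$
$J + \left(z{\left(-38,20 \right)} - 17881\right) = 38519 + \left(\left(-57 + 20\right) - 17881\right) = 38519 - 17918 = 20601$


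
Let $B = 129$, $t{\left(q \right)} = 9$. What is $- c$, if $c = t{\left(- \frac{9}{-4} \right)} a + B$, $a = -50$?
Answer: $321$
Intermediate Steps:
$c = -321$ ($c = 9 \left(-50\right) + 129 = -450 + 129 = -321$)
$- c = \left(-1\right) \left(-321\right) = 321$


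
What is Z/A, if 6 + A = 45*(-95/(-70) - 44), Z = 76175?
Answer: -1066450/26949 ≈ -39.573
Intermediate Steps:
A = -26949/14 (A = -6 + 45*(-95/(-70) - 44) = -6 + 45*(-95*(-1/70) - 44) = -6 + 45*(19/14 - 44) = -6 + 45*(-597/14) = -6 - 26865/14 = -26949/14 ≈ -1924.9)
Z/A = 76175/(-26949/14) = 76175*(-14/26949) = -1066450/26949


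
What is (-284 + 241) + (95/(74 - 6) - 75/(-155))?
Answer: -86679/2108 ≈ -41.119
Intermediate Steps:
(-284 + 241) + (95/(74 - 6) - 75/(-155)) = -43 + (95/68 - 75*(-1/155)) = -43 + (95*(1/68) + 15/31) = -43 + (95/68 + 15/31) = -43 + 3965/2108 = -86679/2108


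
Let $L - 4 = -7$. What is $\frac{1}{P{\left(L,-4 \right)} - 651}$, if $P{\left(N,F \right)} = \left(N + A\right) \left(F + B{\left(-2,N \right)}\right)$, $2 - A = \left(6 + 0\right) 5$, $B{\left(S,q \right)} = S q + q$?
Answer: $- \frac{1}{620} \approx -0.0016129$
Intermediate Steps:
$B{\left(S,q \right)} = q + S q$
$L = -3$ ($L = 4 - 7 = -3$)
$A = -28$ ($A = 2 - \left(6 + 0\right) 5 = 2 - 6 \cdot 5 = 2 - 30 = -28$)
$P{\left(N,F \right)} = \left(-28 + N\right) \left(F - N\right)$ ($P{\left(N,F \right)} = \left(N - 28\right) \left(F + N \left(1 - 2\right)\right) = \left(-28 + N\right) \left(F + N \left(-1\right)\right) = \left(-28 + N\right) \left(F - N\right)$)
$\frac{1}{P{\left(L,-4 \right)} - 651} = \frac{1}{\left(- \left(-3\right)^{2} - -112 + 28 \left(-3\right) - -12\right) - 651} = \frac{1}{\left(\left(-1\right) 9 + 112 - 84 + 12\right) - 651} = \frac{1}{\left(-9 + 112 - 84 + 12\right) - 651} = \frac{1}{31 - 651} = \frac{1}{-620} = - \frac{1}{620}$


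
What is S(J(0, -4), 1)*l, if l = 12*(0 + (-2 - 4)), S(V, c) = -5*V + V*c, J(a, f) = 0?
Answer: 0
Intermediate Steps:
l = -72 (l = 12*(0 - 6) = 12*(-6) = -72)
S(J(0, -4), 1)*l = (0*(-5 + 1))*(-72) = (0*(-4))*(-72) = 0*(-72) = 0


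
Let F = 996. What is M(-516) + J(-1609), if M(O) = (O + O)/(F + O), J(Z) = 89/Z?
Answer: -70967/32180 ≈ -2.2053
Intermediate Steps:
M(O) = 2*O/(996 + O) (M(O) = (O + O)/(996 + O) = (2*O)/(996 + O) = 2*O/(996 + O))
M(-516) + J(-1609) = 2*(-516)/(996 - 516) + 89/(-1609) = 2*(-516)/480 + 89*(-1/1609) = 2*(-516)*(1/480) - 89/1609 = -43/20 - 89/1609 = -70967/32180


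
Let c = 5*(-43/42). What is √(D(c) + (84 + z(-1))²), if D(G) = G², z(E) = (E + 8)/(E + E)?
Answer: √11477386/42 ≈ 80.663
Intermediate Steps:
z(E) = (8 + E)/(2*E) (z(E) = (8 + E)/((2*E)) = (8 + E)*(1/(2*E)) = (8 + E)/(2*E))
c = -215/42 (c = 5*(-43*1/42) = 5*(-43/42) = -215/42 ≈ -5.1190)
√(D(c) + (84 + z(-1))²) = √((-215/42)² + (84 + (½)*(8 - 1)/(-1))²) = √(46225/1764 + (84 + (½)*(-1)*7)²) = √(46225/1764 + (84 - 7/2)²) = √(46225/1764 + (161/2)²) = √(46225/1764 + 25921/4) = √(5738693/882) = √11477386/42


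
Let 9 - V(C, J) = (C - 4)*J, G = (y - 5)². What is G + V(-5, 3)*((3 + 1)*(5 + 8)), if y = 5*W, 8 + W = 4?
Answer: 2497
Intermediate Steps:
W = -4 (W = -8 + 4 = -4)
y = -20 (y = 5*(-4) = -20)
G = 625 (G = (-20 - 5)² = (-25)² = 625)
V(C, J) = 9 - J*(-4 + C) (V(C, J) = 9 - (C - 4)*J = 9 - (-4 + C)*J = 9 - J*(-4 + C))
G + V(-5, 3)*((3 + 1)*(5 + 8)) = 625 + (9 + 4*3 - 1*(-5)*3)*((3 + 1)*(5 + 8)) = 625 + (9 + 12 + 15)*(4*13) = 625 + 36*52 = 625 + 1872 = 2497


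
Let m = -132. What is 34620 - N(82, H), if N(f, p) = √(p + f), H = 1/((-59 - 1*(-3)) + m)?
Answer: 34620 - √724505/94 ≈ 34611.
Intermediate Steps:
H = -1/188 (H = 1/((-59 - 1*(-3)) - 132) = 1/((-59 + 3) - 132) = 1/(-56 - 132) = 1/(-188) = -1/188 ≈ -0.0053191)
N(f, p) = √(f + p)
34620 - N(82, H) = 34620 - √(82 - 1/188) = 34620 - √(15415/188) = 34620 - √724505/94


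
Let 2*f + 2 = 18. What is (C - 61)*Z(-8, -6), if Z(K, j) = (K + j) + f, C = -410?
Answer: 2826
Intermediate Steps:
f = 8 (f = -1 + (½)*18 = -1 + 9 = 8)
Z(K, j) = 8 + K + j (Z(K, j) = (K + j) + 8 = 8 + K + j)
(C - 61)*Z(-8, -6) = (-410 - 61)*(8 - 8 - 6) = -471*(-6) = 2826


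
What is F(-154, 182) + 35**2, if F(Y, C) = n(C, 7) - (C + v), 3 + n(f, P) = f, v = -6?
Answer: 1228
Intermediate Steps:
n(f, P) = -3 + f
F(Y, C) = 3 (F(Y, C) = (-3 + C) - (C - 6) = (-3 + C) - (-6 + C) = (-3 + C) + (6 - C) = 3)
F(-154, 182) + 35**2 = 3 + 35**2 = 3 + 1225 = 1228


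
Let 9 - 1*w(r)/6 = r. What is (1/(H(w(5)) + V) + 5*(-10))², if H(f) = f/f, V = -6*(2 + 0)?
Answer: 303601/121 ≈ 2509.1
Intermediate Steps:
w(r) = 54 - 6*r
V = -12 (V = -6*2 = -12)
H(f) = 1
(1/(H(w(5)) + V) + 5*(-10))² = (1/(1 - 12) + 5*(-10))² = (1/(-11) - 50)² = (-1/11 - 50)² = (-551/11)² = 303601/121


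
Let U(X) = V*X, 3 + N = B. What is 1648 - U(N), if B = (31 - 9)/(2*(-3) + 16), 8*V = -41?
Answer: 16439/10 ≈ 1643.9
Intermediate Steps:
V = -41/8 (V = (⅛)*(-41) = -41/8 ≈ -5.1250)
B = 11/5 (B = 22/(-6 + 16) = 22/10 = 22*(⅒) = 11/5 ≈ 2.2000)
N = -⅘ (N = -3 + 11/5 = -⅘ ≈ -0.80000)
U(X) = -41*X/8
1648 - U(N) = 1648 - (-41)*(-4)/(8*5) = 1648 - 1*41/10 = 1648 - 41/10 = 16439/10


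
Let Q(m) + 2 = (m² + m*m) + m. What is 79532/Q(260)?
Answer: 39766/67729 ≈ 0.58713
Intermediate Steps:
Q(m) = -2 + m + 2*m² (Q(m) = -2 + ((m² + m*m) + m) = -2 + ((m² + m²) + m) = -2 + (2*m² + m) = -2 + (m + 2*m²) = -2 + m + 2*m²)
79532/Q(260) = 79532/(-2 + 260 + 2*260²) = 79532/(-2 + 260 + 2*67600) = 79532/(-2 + 260 + 135200) = 79532/135458 = 79532*(1/135458) = 39766/67729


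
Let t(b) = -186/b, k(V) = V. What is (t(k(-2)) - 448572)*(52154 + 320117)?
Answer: -166955725809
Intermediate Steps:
(t(k(-2)) - 448572)*(52154 + 320117) = (-186/(-2) - 448572)*(52154 + 320117) = (-186*(-½) - 448572)*372271 = (93 - 448572)*372271 = -448479*372271 = -166955725809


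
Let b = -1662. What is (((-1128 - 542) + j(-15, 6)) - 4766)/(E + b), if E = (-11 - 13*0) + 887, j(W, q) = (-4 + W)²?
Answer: 2025/262 ≈ 7.7290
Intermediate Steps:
E = 876 (E = (-11 + 0) + 887 = -11 + 887 = 876)
(((-1128 - 542) + j(-15, 6)) - 4766)/(E + b) = (((-1128 - 542) + (-4 - 15)²) - 4766)/(876 - 1662) = ((-1670 + (-19)²) - 4766)/(-786) = ((-1670 + 361) - 4766)*(-1/786) = (-1309 - 4766)*(-1/786) = -6075*(-1/786) = 2025/262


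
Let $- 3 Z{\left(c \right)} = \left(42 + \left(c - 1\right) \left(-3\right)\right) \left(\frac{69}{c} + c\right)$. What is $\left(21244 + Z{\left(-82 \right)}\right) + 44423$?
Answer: $\frac{6043615}{82} \approx 73703.0$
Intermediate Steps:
$Z{\left(c \right)} = - \frac{\left(45 - 3 c\right) \left(c + \frac{69}{c}\right)}{3}$ ($Z{\left(c \right)} = - \frac{\left(42 + \left(c - 1\right) \left(-3\right)\right) \left(\frac{69}{c} + c\right)}{3} = - \frac{\left(42 + \left(-1 + c\right) \left(-3\right)\right) \left(c + \frac{69}{c}\right)}{3} = - \frac{\left(42 - \left(-3 + 3 c\right)\right) \left(c + \frac{69}{c}\right)}{3} = - \frac{\left(45 - 3 c\right) \left(c + \frac{69}{c}\right)}{3}$)
$\left(21244 + Z{\left(-82 \right)}\right) + 44423 = \left(21244 + \left(69 + \left(-82\right)^{2} - \frac{1035}{-82} - -1230\right)\right) + 44423 = \left(21244 + \left(69 + 6724 - - \frac{1035}{82} + 1230\right)\right) + 44423 = \left(21244 + \left(69 + 6724 + \frac{1035}{82} + 1230\right)\right) + 44423 = \left(21244 + \frac{658921}{82}\right) + 44423 = \frac{2400929}{82} + 44423 = \frac{6043615}{82}$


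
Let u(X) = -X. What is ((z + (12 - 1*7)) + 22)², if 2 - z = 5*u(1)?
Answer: 1156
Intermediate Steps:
z = 7 (z = 2 - 5*(-1*1) = 2 - 5*(-1) = 2 - 1*(-5) = 2 + 5 = 7)
((z + (12 - 1*7)) + 22)² = ((7 + (12 - 1*7)) + 22)² = ((7 + (12 - 7)) + 22)² = ((7 + 5) + 22)² = (12 + 22)² = 34² = 1156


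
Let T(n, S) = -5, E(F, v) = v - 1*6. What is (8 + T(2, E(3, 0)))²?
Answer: 9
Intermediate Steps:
E(F, v) = -6 + v (E(F, v) = v - 6 = -6 + v)
(8 + T(2, E(3, 0)))² = (8 - 5)² = 3² = 9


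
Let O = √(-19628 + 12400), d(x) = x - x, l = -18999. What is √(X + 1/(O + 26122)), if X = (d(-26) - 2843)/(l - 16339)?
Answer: √35338*√((37150092 + 2843*I*√1807)/(13061 + I*√1807))/35338 ≈ 0.28371 - 2.1958e-7*I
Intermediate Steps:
d(x) = 0
O = 2*I*√1807 (O = √(-7228) = 2*I*√1807 ≈ 85.018*I)
X = 2843/35338 (X = (0 - 2843)/(-18999 - 16339) = -2843/(-35338) = -2843*(-1/35338) = 2843/35338 ≈ 0.080452)
√(X + 1/(O + 26122)) = √(2843/35338 + 1/(2*I*√1807 + 26122)) = √(2843/35338 + 1/(26122 + 2*I*√1807))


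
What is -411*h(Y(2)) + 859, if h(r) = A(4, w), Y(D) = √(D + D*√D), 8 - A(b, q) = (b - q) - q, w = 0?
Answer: -785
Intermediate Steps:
A(b, q) = 8 - b + 2*q (A(b, q) = 8 - ((b - q) - q) = 8 - (b - 2*q) = 8 + (-b + 2*q) = 8 - b + 2*q)
Y(D) = √(D + D^(3/2))
h(r) = 4 (h(r) = 8 - 1*4 + 2*0 = 8 - 4 + 0 = 4)
-411*h(Y(2)) + 859 = -411*4 + 859 = -1644 + 859 = -785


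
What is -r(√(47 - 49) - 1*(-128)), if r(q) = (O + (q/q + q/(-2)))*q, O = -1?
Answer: 8191 + 128*I*√2 ≈ 8191.0 + 181.02*I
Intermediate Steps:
r(q) = -q²/2 (r(q) = (-1 + (q/q + q/(-2)))*q = (-1 + (1 + q*(-½)))*q = (-1 + (1 - q/2))*q = (-q/2)*q = -q²/2)
-r(√(47 - 49) - 1*(-128)) = -(-1)*(√(47 - 49) - 1*(-128))²/2 = -(-1)*(√(-2) + 128)²/2 = -(-1)*(I*√2 + 128)²/2 = -(-1)*(128 + I*√2)²/2 = (128 + I*√2)²/2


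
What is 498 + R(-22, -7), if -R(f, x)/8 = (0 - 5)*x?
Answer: 218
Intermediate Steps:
R(f, x) = 40*x (R(f, x) = -8*(0 - 5)*x = -(-40)*x = 40*x)
498 + R(-22, -7) = 498 + 40*(-7) = 498 - 280 = 218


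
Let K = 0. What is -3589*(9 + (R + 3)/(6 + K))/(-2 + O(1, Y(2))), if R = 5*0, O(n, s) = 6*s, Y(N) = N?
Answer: -68191/20 ≈ -3409.6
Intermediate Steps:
R = 0
-3589*(9 + (R + 3)/(6 + K))/(-2 + O(1, Y(2))) = -3589*(9 + (0 + 3)/(6 + 0))/(-2 + 6*2) = -3589*(9 + 3/6)/(-2 + 12) = -3589*(9 + 3*(⅙))/10 = -3589*(9 + ½)/10 = -68191/(2*10) = -3589*19/20 = -68191/20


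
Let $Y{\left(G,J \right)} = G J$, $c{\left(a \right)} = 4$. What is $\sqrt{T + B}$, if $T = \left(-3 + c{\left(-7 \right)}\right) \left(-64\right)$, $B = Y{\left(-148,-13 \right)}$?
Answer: $2 \sqrt{465} \approx 43.128$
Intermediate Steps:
$B = 1924$ ($B = \left(-148\right) \left(-13\right) = 1924$)
$T = -64$ ($T = \left(-3 + 4\right) \left(-64\right) = 1 \left(-64\right) = -64$)
$\sqrt{T + B} = \sqrt{-64 + 1924} = \sqrt{1860} = 2 \sqrt{465}$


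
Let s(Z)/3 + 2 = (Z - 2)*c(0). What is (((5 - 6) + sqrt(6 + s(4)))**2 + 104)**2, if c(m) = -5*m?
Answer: 11025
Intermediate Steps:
s(Z) = -6 (s(Z) = -6 + 3*((Z - 2)*(-5*0)) = -6 + 3*((-2 + Z)*0) = -6 + 3*0 = -6 + 0 = -6)
(((5 - 6) + sqrt(6 + s(4)))**2 + 104)**2 = (((5 - 6) + sqrt(6 - 6))**2 + 104)**2 = ((-1 + sqrt(0))**2 + 104)**2 = ((-1 + 0)**2 + 104)**2 = ((-1)**2 + 104)**2 = (1 + 104)**2 = 105**2 = 11025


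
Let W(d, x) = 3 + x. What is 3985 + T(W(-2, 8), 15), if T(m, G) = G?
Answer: 4000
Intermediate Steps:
3985 + T(W(-2, 8), 15) = 3985 + 15 = 4000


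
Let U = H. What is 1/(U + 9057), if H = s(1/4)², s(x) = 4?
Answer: 1/9073 ≈ 0.00011022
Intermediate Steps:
H = 16 (H = 4² = 16)
U = 16
1/(U + 9057) = 1/(16 + 9057) = 1/9073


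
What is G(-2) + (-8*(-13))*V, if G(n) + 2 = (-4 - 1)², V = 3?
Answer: 335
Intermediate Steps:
G(n) = 23 (G(n) = -2 + (-4 - 1)² = -2 + (-5)² = -2 + 25 = 23)
G(-2) + (-8*(-13))*V = 23 - 8*(-13)*3 = 23 + 104*3 = 23 + 312 = 335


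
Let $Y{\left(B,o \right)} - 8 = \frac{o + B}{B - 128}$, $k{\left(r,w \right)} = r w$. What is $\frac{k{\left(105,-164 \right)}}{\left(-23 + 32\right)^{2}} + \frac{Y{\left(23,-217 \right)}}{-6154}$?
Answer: $- \frac{618173953}{2907765} \approx -212.59$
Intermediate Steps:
$Y{\left(B,o \right)} = 8 + \frac{B + o}{-128 + B}$ ($Y{\left(B,o \right)} = 8 + \frac{o + B}{B - 128} = 8 + \frac{B + o}{-128 + B}$)
$\frac{k{\left(105,-164 \right)}}{\left(-23 + 32\right)^{2}} + \frac{Y{\left(23,-217 \right)}}{-6154} = \frac{105 \left(-164\right)}{\left(-23 + 32\right)^{2}} + \frac{\frac{1}{-128 + 23} \left(-1024 - 217 + 9 \cdot 23\right)}{-6154} = - \frac{17220}{9^{2}} + \frac{-1024 - 217 + 207}{-105} \left(- \frac{1}{6154}\right) = - \frac{17220}{81} + \left(- \frac{1}{105}\right) \left(-1034\right) \left(- \frac{1}{6154}\right) = \left(-17220\right) \frac{1}{81} + \frac{1034}{105} \left(- \frac{1}{6154}\right) = - \frac{5740}{27} - \frac{517}{323085} = - \frac{618173953}{2907765}$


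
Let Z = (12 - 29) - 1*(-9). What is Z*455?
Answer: -3640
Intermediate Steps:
Z = -8 (Z = -17 + 9 = -8)
Z*455 = -8*455 = -3640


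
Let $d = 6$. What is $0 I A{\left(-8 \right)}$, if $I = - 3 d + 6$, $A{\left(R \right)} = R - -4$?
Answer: $0$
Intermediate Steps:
$A{\left(R \right)} = 4 + R$ ($A{\left(R \right)} = R + 4 = 4 + R$)
$I = -12$ ($I = \left(-3\right) 6 + 6 = -18 + 6 = -12$)
$0 I A{\left(-8 \right)} = 0 \left(-12\right) \left(4 - 8\right) = 0 \left(-4\right) = 0$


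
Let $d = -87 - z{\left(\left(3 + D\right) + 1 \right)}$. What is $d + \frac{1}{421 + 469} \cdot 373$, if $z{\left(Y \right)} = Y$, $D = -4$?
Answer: $- \frac{77057}{890} \approx -86.581$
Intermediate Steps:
$d = -87$ ($d = -87 - \left(\left(3 - 4\right) + 1\right) = -87 - \left(-1 + 1\right) = -87 - 0 = -87 + 0 = -87$)
$d + \frac{1}{421 + 469} \cdot 373 = -87 + \frac{1}{421 + 469} \cdot 373 = -87 + \frac{1}{890} \cdot 373 = -87 + \frac{373}{890} = - \frac{77057}{890}$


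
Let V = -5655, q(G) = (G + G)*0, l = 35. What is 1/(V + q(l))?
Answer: -1/5655 ≈ -0.00017683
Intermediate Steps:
q(G) = 0 (q(G) = (2*G)*0 = 0)
1/(V + q(l)) = 1/(-5655 + 0) = 1/(-5655) = -1/5655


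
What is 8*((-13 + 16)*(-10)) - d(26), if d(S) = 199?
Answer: -439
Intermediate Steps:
8*((-13 + 16)*(-10)) - d(26) = 8*((-13 + 16)*(-10)) - 1*199 = 8*(3*(-10)) - 199 = 8*(-30) - 199 = -240 - 199 = -439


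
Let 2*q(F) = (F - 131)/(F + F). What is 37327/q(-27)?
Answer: 2015658/79 ≈ 25515.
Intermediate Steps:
q(F) = (-131 + F)/(4*F) (q(F) = ((F - 131)/(F + F))/2 = ((-131 + F)/((2*F)))/2 = ((-131 + F)*(1/(2*F)))/2 = ((-131 + F)/(2*F))/2 = (-131 + F)/(4*F))
37327/q(-27) = 37327/(((¼)*(-131 - 27)/(-27))) = 37327/(((¼)*(-1/27)*(-158))) = 37327/(79/54) = 37327*(54/79) = 2015658/79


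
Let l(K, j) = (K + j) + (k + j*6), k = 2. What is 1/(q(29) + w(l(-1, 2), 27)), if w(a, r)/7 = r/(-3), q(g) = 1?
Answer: -1/62 ≈ -0.016129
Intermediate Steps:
l(K, j) = 2 + K + 7*j (l(K, j) = (K + j) + (2 + j*6) = (K + j) + (2 + 6*j) = 2 + K + 7*j)
w(a, r) = -7*r/3 (w(a, r) = 7*(r/(-3)) = 7*(r*(-⅓)) = 7*(-r/3) = -7*r/3)
1/(q(29) + w(l(-1, 2), 27)) = 1/(1 - 7/3*27) = 1/(1 - 63) = 1/(-62) = -1/62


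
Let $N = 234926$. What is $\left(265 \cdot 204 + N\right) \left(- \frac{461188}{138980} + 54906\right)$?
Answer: $\frac{551267865185578}{34745} \approx 1.5866 \cdot 10^{10}$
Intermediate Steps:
$\left(265 \cdot 204 + N\right) \left(- \frac{461188}{138980} + 54906\right) = \left(265 \cdot 204 + 234926\right) \left(- \frac{461188}{138980} + 54906\right) = \left(54060 + 234926\right) \left(\left(-461188\right) \frac{1}{138980} + 54906\right) = 288986 \left(- \frac{115297}{34745} + 54906\right) = 288986 \cdot \frac{1907593673}{34745} = \frac{551267865185578}{34745}$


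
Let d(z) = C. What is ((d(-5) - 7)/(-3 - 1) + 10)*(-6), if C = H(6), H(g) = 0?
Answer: -141/2 ≈ -70.500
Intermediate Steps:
C = 0
d(z) = 0
((d(-5) - 7)/(-3 - 1) + 10)*(-6) = ((0 - 7)/(-3 - 1) + 10)*(-6) = (-7/(-4) + 10)*(-6) = (-7*(-¼) + 10)*(-6) = (7/4 + 10)*(-6) = (47/4)*(-6) = -141/2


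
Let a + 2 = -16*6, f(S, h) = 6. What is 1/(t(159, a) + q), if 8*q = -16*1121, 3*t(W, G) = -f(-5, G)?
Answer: -1/2244 ≈ -0.00044563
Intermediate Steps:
a = -98 (a = -2 - 16*6 = -2 - 96 = -98)
t(W, G) = -2 (t(W, G) = (-1*6)/3 = (⅓)*(-6) = -2)
q = -2242 (q = (-16*1121)/8 = (⅛)*(-17936) = -2242)
1/(t(159, a) + q) = 1/(-2 - 2242) = 1/(-2244) = -1/2244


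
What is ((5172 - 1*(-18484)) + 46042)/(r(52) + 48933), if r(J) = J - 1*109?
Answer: 34849/24438 ≈ 1.4260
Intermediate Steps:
r(J) = -109 + J (r(J) = J - 109 = -109 + J)
((5172 - 1*(-18484)) + 46042)/(r(52) + 48933) = ((5172 - 1*(-18484)) + 46042)/((-109 + 52) + 48933) = ((5172 + 18484) + 46042)/(-57 + 48933) = (23656 + 46042)/48876 = 69698*(1/48876) = 34849/24438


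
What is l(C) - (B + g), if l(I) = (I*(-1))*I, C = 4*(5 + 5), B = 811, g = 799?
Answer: -3210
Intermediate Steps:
C = 40 (C = 4*10 = 40)
l(I) = -I² (l(I) = (-I)*I = -I²)
l(C) - (B + g) = -1*40² - (811 + 799) = -1*1600 - 1*1610 = -1600 - 1610 = -3210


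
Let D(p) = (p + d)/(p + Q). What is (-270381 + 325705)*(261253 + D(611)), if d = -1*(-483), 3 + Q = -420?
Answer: 679332496798/47 ≈ 1.4454e+10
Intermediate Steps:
Q = -423 (Q = -3 - 420 = -423)
d = 483
D(p) = (483 + p)/(-423 + p) (D(p) = (p + 483)/(p - 423) = (483 + p)/(-423 + p))
(-270381 + 325705)*(261253 + D(611)) = (-270381 + 325705)*(261253 + (483 + 611)/(-423 + 611)) = 55324*(261253 + 1094/188) = 55324*(261253 + (1/188)*1094) = 55324*(261253 + 547/94) = 55324*(24558329/94) = 679332496798/47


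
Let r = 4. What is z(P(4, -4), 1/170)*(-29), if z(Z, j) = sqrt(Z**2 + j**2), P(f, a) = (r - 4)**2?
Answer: -29/170 ≈ -0.17059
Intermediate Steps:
P(f, a) = 0 (P(f, a) = (4 - 4)**2 = 0**2 = 0)
z(P(4, -4), 1/170)*(-29) = sqrt(0**2 + (1/170)**2)*(-29) = sqrt(0 + (1/170)**2)*(-29) = sqrt(0 + 1/28900)*(-29) = sqrt(1/28900)*(-29) = (1/170)*(-29) = -29/170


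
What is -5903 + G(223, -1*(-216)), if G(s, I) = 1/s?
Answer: -1316368/223 ≈ -5903.0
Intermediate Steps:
-5903 + G(223, -1*(-216)) = -5903 + 1/223 = -1316368/223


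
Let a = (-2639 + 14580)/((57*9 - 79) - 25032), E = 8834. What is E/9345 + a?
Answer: 15101441/32838330 ≈ 0.45987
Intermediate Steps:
a = -11941/24598 (a = 11941/((513 - 79) - 25032) = 11941/(434 - 25032) = 11941/(-24598) = 11941*(-1/24598) = -11941/24598 ≈ -0.48545)
E/9345 + a = 8834/9345 - 11941/24598 = 8834*(1/9345) - 11941/24598 = 1262/1335 - 11941/24598 = 15101441/32838330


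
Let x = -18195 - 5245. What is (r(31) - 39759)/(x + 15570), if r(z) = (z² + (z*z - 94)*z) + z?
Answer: 1189/787 ≈ 1.5108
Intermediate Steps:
x = -23440
r(z) = z + z² + z*(-94 + z²) (r(z) = (z² + (z² - 94)*z) + z = (z² + (-94 + z²)*z) + z = (z² + z*(-94 + z²)) + z = z + z² + z*(-94 + z²))
(r(31) - 39759)/(x + 15570) = (31*(-93 + 31 + 31²) - 39759)/(-23440 + 15570) = (31*(-93 + 31 + 961) - 39759)/(-7870) = (31*899 - 39759)*(-1/7870) = (27869 - 39759)*(-1/7870) = -11890*(-1/7870) = 1189/787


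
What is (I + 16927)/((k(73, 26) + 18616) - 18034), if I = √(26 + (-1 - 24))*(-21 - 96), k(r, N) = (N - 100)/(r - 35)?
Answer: 319390/11021 ≈ 28.980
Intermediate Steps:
k(r, N) = (-100 + N)/(-35 + r)
I = -117 (I = √(26 - 25)*(-117) = √1*(-117) = 1*(-117) = -117)
(I + 16927)/((k(73, 26) + 18616) - 18034) = (-117 + 16927)/(((-100 + 26)/(-35 + 73) + 18616) - 18034) = 16810/((-74/38 + 18616) - 18034) = 16810/(((1/38)*(-74) + 18616) - 18034) = 16810/((-37/19 + 18616) - 18034) = 16810/(353667/19 - 18034) = 16810/(11021/19) = 16810*(19/11021) = 319390/11021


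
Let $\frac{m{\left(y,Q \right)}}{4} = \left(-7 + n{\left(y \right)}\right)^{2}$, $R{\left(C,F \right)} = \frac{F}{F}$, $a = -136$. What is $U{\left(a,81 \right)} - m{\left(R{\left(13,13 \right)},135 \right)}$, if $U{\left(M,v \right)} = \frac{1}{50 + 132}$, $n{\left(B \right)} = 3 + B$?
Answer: $- \frac{6551}{182} \approx -35.995$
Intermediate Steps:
$R{\left(C,F \right)} = 1$
$U{\left(M,v \right)} = \frac{1}{182}$
$m{\left(y,Q \right)} = 4 \left(-4 + y\right)^{2}$ ($m{\left(y,Q \right)} = 4 \left(-7 + \left(3 + y\right)\right)^{2} = 4 \left(-4 + y\right)^{2}$)
$U{\left(a,81 \right)} - m{\left(R{\left(13,13 \right)},135 \right)} = \frac{1}{182} - 4 \left(-4 + 1\right)^{2} = \frac{1}{182} - 4 \left(-3\right)^{2} = \frac{1}{182} - 4 \cdot 9 = \frac{1}{182} - 36 = - \frac{6551}{182}$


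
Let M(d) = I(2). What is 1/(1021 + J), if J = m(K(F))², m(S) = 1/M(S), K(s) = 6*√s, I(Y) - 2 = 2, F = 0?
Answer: 16/16337 ≈ 0.00097937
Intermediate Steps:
I(Y) = 4 (I(Y) = 2 + 2 = 4)
M(d) = 4
m(S) = ¼ (m(S) = 1/4 = ¼)
J = 1/16 (J = (¼)² = 1/16 ≈ 0.062500)
1/(1021 + J) = 1/(1021 + 1/16) = 1/(16337/16) = 16/16337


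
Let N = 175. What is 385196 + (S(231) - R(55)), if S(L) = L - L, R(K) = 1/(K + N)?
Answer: 88595079/230 ≈ 3.8520e+5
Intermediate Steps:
R(K) = 1/(175 + K) (R(K) = 1/(K + 175) = 1/(175 + K))
S(L) = 0
385196 + (S(231) - R(55)) = 385196 + (0 - 1/(175 + 55)) = 385196 + (0 - 1/230) = 385196 - 1/230 = 88595079/230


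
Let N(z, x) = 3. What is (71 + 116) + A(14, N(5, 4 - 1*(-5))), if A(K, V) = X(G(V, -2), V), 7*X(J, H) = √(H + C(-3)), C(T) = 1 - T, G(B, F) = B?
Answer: 187 + √7/7 ≈ 187.38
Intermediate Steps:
X(J, H) = √(4 + H)/7 (X(J, H) = √(H + (1 - 1*(-3)))/7 = √(H + (1 + 3))/7 = √(H + 4)/7 = √(4 + H)/7)
A(K, V) = √(4 + V)/7
(71 + 116) + A(14, N(5, 4 - 1*(-5))) = (71 + 116) + √(4 + 3)/7 = 187 + √7/7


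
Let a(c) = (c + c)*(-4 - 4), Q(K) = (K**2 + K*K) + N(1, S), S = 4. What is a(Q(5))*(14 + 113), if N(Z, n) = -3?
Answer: -95504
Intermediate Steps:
Q(K) = -3 + 2*K**2 (Q(K) = (K**2 + K*K) - 3 = (K**2 + K**2) - 3 = 2*K**2 - 3 = -3 + 2*K**2)
a(c) = -16*c (a(c) = (2*c)*(-8) = -16*c)
a(Q(5))*(14 + 113) = (-16*(-3 + 2*5**2))*(14 + 113) = -16*(-3 + 2*25)*127 = -16*(-3 + 50)*127 = -16*47*127 = -752*127 = -95504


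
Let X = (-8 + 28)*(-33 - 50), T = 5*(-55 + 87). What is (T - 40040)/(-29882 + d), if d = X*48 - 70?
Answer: 4985/13704 ≈ 0.36376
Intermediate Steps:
T = 160 (T = 5*32 = 160)
X = -1660 (X = 20*(-83) = -1660)
d = -79750 (d = -1660*48 - 70 = -79680 - 70 = -79750)
(T - 40040)/(-29882 + d) = (160 - 40040)/(-29882 - 79750) = -39880/(-109632) = -39880*(-1/109632) = 4985/13704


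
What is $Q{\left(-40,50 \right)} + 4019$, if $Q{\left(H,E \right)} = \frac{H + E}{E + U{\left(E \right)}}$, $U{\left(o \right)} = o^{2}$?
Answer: $\frac{1024846}{255} \approx 4019.0$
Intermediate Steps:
$Q{\left(H,E \right)} = \frac{E + H}{E + E^{2}}$ ($Q{\left(H,E \right)} = \frac{H + E}{E + E^{2}} = \frac{E + H}{E + E^{2}}$)
$Q{\left(-40,50 \right)} + 4019 = \frac{50 - 40}{50 \left(1 + 50\right)} + 4019 = \frac{1}{50} \cdot \frac{1}{51} \cdot 10 + 4019 = \frac{1}{255} + 4019 = \frac{1024846}{255}$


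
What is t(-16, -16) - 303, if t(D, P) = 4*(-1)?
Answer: -307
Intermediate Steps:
t(D, P) = -4
t(-16, -16) - 303 = -4 - 303 = -307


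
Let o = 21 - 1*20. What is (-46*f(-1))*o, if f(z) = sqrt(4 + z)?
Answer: -46*sqrt(3) ≈ -79.674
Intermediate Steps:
o = 1 (o = 21 - 20 = 1)
(-46*f(-1))*o = -46*sqrt(4 - 1)*1 = -46*sqrt(3)*1 = -46*sqrt(3)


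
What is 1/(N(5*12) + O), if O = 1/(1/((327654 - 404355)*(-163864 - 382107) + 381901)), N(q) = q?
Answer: 1/41876903632 ≈ 2.3880e-11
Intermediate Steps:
O = 41876903572 (O = 1/(1/(-76701*(-545971) + 381901)) = 1/(1/(41876521671 + 381901)) = 1/(1/41876903572) = 41876903572)
1/(N(5*12) + O) = 1/(5*12 + 41876903572) = 1/(60 + 41876903572) = 1/41876903632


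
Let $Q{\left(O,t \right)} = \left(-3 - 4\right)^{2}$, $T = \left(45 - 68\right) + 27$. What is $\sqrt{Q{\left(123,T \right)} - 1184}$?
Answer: $i \sqrt{1135} \approx 33.69 i$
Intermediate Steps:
$T = 4$ ($T = -23 + 27 = 4$)
$Q{\left(O,t \right)} = 49$ ($Q{\left(O,t \right)} = \left(-7\right)^{2} = 49$)
$\sqrt{Q{\left(123,T \right)} - 1184} = \sqrt{49 - 1184} = \sqrt{-1135} = i \sqrt{1135}$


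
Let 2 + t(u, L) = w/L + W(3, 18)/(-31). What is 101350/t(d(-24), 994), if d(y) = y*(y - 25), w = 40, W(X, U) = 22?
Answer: -780749725/20564 ≈ -37967.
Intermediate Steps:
d(y) = y*(-25 + y)
t(u, L) = -84/31 + 40/L (t(u, L) = -2 + (40/L + 22/(-31)) = -2 + (40/L + 22*(-1/31)) = -2 + (40/L - 22/31) = -2 + (-22/31 + 40/L) = -84/31 + 40/L)
101350/t(d(-24), 994) = 101350/(-84/31 + 40/994) = 101350/(-84/31 + 40*(1/994)) = 101350/(-84/31 + 20/497) = 101350/(-41128/15407) = 101350*(-15407/41128) = -780749725/20564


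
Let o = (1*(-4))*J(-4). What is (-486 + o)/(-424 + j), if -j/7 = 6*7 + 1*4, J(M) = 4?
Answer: 251/373 ≈ 0.67292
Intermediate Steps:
j = -322 (j = -7*(6*7 + 1*4) = -7*(42 + 4) = -7*46 = -322)
o = -16 (o = (1*(-4))*4 = -4*4 = -16)
(-486 + o)/(-424 + j) = (-486 - 16)/(-424 - 322) = -502/(-746) = -502*(-1/746) = 251/373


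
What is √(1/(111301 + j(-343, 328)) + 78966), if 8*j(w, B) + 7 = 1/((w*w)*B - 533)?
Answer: 2*√161845677373279226260702812505/2863257969495 ≈ 281.01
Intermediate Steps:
j(w, B) = -7/8 + 1/(8*(-533 + B*w²)) (j(w, B) = -7/8 + 1/(8*((w*w)*B - 533)) = -7/8 + 1/(8*(w²*B - 533)) = -7/8 + 1/(8*(B*w² - 533)) = -7/8 + 1/(8*(-533 + B*w²)))
√(1/(111301 + j(-343, 328)) + 78966) = √(1/(111301 + (3732 - 7*328*(-343)²)/(8*(-533 + 328*(-343)²))) + 78966) = √(1/(111301 + (3732 - 7*328*117649)/(8*(-533 + 328*117649))) + 78966) = √(1/(111301 + (3732 - 270122104)/(8*(-533 + 38588872))) + 78966) = √(1/(111301 + (⅛)*(-270118372)/38588339) + 78966) = √(1/(111301 + (⅛)*(1/38588339)*(-270118372)) + 78966) = √(1/(111301 - 67529593/77176678) + 78966) = √(1/(8589773908485/77176678) + 78966) = √(77176678/8589773908485 + 78966) = √(678300086534603188/8589773908485) = 2*√161845677373279226260702812505/2863257969495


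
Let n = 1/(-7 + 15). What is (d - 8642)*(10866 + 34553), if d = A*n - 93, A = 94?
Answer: -1584805167/4 ≈ -3.9620e+8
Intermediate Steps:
n = ⅛ (n = 1/8 = ⅛ ≈ 0.12500)
d = -325/4 (d = 94*(⅛) - 93 = 47/4 - 93 = -325/4 ≈ -81.250)
(d - 8642)*(10866 + 34553) = (-325/4 - 8642)*(10866 + 34553) = -34893/4*45419 = -1584805167/4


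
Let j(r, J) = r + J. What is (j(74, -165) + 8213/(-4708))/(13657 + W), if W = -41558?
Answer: 436641/131357908 ≈ 0.0033241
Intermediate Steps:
j(r, J) = J + r
(j(74, -165) + 8213/(-4708))/(13657 + W) = ((-165 + 74) + 8213/(-4708))/(13657 - 41558) = (-91 + 8213*(-1/4708))/(-27901) = (-91 - 8213/4708)*(-1/27901) = -436641/4708*(-1/27901) = 436641/131357908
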